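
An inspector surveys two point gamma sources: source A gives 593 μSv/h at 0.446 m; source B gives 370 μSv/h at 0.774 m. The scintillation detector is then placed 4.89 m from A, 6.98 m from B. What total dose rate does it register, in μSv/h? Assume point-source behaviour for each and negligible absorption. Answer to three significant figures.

Each source contributes Iᵢ·(dᵢ/rᵢ)²; contributions add.
A: 593 × (0.446/4.89)² = 4.933 μSv/h
B: 370 × (0.774/6.98)² = 4.550 μSv/h
Total = 4.933 + 4.550 = 9.483 μSv/h.

9.48 μSv/h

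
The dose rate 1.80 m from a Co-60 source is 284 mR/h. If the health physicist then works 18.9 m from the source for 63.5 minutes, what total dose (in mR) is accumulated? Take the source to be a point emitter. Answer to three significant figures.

Applying the 1/r² law, rate at 18.9 m:
(1.80/18.9)² = 0.009070, so 284 × 0.009070 = 2.576 mR/h.
Dose = rate × time = 2.576 mR/h × 1.058 h = 2.725 mR.

2.73 mR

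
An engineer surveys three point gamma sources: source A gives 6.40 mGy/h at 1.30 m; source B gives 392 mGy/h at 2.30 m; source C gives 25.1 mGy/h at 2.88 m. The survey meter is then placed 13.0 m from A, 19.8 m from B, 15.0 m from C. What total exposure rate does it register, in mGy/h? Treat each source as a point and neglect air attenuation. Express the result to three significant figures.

By superposition, sum each source's inverse-square contribution:
A: 6.40 × (1.30/13.0)² = 0.06400 mGy/h
B: 392 × (2.30/19.8)² = 5.289 mGy/h
C: 25.1 × (2.88/15.0)² = 0.9253 mGy/h
Total = 0.06400 + 5.289 + 0.9253 = 6.278 mGy/h.

6.28 mGy/h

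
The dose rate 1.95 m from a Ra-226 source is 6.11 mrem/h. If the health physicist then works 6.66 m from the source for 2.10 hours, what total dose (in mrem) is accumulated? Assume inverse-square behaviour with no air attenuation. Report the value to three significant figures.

1.10 mrem

Using I₁d₁² = I₂d₂², rate at 6.66 m:
6.11 × (1.95/6.66)² = 6.11 × 0.08573 = 0.5238 mrem/h.
Dose = rate × time = 0.5238 mrem/h × 2.100 h = 1.100 mrem.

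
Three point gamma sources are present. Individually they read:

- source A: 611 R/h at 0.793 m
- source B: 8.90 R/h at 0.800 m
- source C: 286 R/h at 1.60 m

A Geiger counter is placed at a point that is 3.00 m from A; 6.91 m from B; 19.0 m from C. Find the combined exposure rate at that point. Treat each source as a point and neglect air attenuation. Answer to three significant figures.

By superposition, sum each source's inverse-square contribution:
A: 611 × (0.793/3.00)² = 42.69 R/h
B: 8.90 × (0.800/6.91)² = 0.1193 R/h
C: 286 × (1.60/19.0)² = 2.028 R/h
Total = 42.69 + 0.1193 + 2.028 = 44.84 R/h.

44.8 R/h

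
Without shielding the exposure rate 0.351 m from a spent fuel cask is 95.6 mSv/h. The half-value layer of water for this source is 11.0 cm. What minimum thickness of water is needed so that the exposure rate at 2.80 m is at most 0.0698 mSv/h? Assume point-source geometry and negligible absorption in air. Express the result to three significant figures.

At 2.80 m, distance alone gives 95.6 × (0.351/2.80)² = 95.6 × 0.01571 = 1.502 mSv/h.
Further attenuation needed: 1.502/0.0698 = 21.52.
n = log₂(21.52) = 4.428 half-value layers.
Thickness = 4.428 × 11.0 cm = 48.71 cm.

48.7 cm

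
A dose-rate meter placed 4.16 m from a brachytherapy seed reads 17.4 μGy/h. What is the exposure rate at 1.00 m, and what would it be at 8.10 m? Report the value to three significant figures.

301 μGy/h; 4.59 μGy/h

Intensity scales as (d₁/d₂)², so
At 1.00 m: (4.16/1.00)² = 17.31, so 17.4 × 17.31 = 301.2 μGy/h
At 8.10 m: (1.00/8.10)² = 0.01524, so 301.2 × 0.01524 = 4.590 μGy/h.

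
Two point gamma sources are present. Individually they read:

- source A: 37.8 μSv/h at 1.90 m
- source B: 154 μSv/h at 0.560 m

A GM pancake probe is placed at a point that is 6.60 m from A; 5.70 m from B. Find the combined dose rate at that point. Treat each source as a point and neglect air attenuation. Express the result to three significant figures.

4.62 μSv/h

Each source contributes Iᵢ·(dᵢ/rᵢ)²; contributions add.
A: 37.8 × (1.90/6.60)² = 3.133 μSv/h
B: 154 × (0.560/5.70)² = 1.486 μSv/h
Total = 3.133 + 1.486 = 4.619 μSv/h.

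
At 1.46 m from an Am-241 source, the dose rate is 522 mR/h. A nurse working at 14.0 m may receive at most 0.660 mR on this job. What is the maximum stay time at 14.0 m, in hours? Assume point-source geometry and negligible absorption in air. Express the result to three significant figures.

0.116 h

Applying the 1/r² law, rate at 14.0 m:
(1.46/14.0)² = 0.01088, so 522 × 0.01088 = 5.679 mR/h.
Stay time = 0.660 mR ÷ 5.679 mR/h = 0.1162 h.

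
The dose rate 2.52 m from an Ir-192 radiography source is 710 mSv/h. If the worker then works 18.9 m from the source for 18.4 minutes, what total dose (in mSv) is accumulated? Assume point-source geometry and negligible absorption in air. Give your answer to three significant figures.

By the inverse-square law, rate at 18.9 m:
710 × (2.52/18.9)² = 710 × 0.01778 = 12.62 mSv/h.
Dose = rate × time = 12.62 mSv/h × 0.3067 h = 3.871 mSv.

3.87 mSv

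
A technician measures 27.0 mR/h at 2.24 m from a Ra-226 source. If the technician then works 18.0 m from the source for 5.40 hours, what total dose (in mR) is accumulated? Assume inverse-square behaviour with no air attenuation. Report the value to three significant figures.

Using I₁d₁² = I₂d₂², rate at 18.0 m:
27.0 × (2.24/18.0)² = 27.0 × 0.01549 = 0.4182 mR/h.
Dose = rate × time = 0.4182 mR/h × 5.400 h = 2.258 mR.

2.26 mR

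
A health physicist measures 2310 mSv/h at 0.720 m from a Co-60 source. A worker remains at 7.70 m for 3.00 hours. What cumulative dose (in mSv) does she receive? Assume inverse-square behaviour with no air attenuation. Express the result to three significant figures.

Since intensity falls as 1/r², rate at 7.70 m:
(0.720/7.70)² = 0.008743, so 2310 × 0.008743 = 20.20 mSv/h.
Dose = rate × time = 20.20 mSv/h × 3.000 h = 60.60 mSv.

60.6 mSv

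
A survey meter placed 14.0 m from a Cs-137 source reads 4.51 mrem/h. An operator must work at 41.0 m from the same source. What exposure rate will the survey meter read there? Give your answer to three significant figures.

Applying the 1/r² law, scaling from 14.0 m to 41.0 m:
(14.0/41.0)² = 0.1166, so 4.51 × 0.1166 = 0.5259 mrem/h.

0.526 mrem/h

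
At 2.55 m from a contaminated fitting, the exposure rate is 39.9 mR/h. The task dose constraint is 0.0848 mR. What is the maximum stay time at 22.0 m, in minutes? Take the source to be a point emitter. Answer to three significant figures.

9.49 min

Since intensity falls as 1/r², rate at 22.0 m:
(2.55/22.0)² = 0.01343, so 39.9 × 0.01343 = 0.5359 mR/h.
Stay time = 0.0848 mR ÷ 0.5359 mR/h = 0.1582 h = 9.492 min.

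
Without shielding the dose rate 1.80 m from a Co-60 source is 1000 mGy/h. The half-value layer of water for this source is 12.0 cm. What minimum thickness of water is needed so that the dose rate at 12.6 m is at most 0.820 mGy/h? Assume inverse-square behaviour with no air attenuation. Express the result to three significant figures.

At 12.6 m, distance alone gives (1.80/12.6)² = 0.02041, so 1000 × 0.02041 = 20.41 mGy/h.
Further attenuation needed: 20.41/0.820 = 24.89.
n = log₂(24.89) = 4.637 half-value layers.
Thickness = 4.637 × 12.0 cm = 55.64 cm.

55.6 cm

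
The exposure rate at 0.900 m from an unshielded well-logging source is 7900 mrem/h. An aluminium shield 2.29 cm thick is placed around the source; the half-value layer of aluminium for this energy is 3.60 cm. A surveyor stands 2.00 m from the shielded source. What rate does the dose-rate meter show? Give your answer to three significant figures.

1030 mrem/h

Distance alone: (0.900/2.00)² = 0.2025, so 7900 × 0.2025 = 1600 mrem/h.
Shield: 2.29/3.60 = 0.6361 half-value layers → attenuation 2^(−0.6361) = 0.6435.
Combined: 1600 × 0.6435 = 1030 mrem/h.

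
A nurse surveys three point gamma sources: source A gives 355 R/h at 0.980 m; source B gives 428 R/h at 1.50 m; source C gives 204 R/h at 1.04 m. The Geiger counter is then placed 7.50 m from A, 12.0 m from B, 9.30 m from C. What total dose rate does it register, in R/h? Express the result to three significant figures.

Each source contributes Iᵢ·(dᵢ/rᵢ)²; contributions add.
A: 355 × (0.980/7.50)² = 6.061 R/h
B: 428 × (1.50/12.0)² = 6.688 R/h
C: 204 × (1.04/9.30)² = 2.551 R/h
Total = 6.061 + 6.688 + 2.551 = 15.30 R/h.

15.3 R/h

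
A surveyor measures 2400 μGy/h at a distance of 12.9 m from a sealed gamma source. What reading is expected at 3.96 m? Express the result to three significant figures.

25500 μGy/h

Since intensity falls as 1/r², the rate at 3.96 m is
(12.9/3.96)² = 10.61, so 2400 × 10.61 = 25460 μGy/h.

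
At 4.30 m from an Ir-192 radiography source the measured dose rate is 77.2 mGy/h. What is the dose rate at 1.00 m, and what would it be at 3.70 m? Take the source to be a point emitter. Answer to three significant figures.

Applying the 1/r² law,
At 1.00 m: 77.2 × (4.30/1.00)² = 77.2 × 18.49 = 1427 mGy/h
At 3.70 m: 1427 × (1.00/3.70)² = 1427 × 0.07305 = 104.2 mGy/h.

1430 mGy/h; 104 mGy/h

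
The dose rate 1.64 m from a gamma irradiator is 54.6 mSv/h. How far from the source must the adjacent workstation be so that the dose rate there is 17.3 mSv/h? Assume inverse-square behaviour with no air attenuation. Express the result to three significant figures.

2.91 m

Since intensity falls as 1/r², d₂ = d₁·√(I₁/I₂).
I₁/I₂ = 54.6/17.3 = 3.156, so d₂ = 1.64 × √3.156 = 2.913 m.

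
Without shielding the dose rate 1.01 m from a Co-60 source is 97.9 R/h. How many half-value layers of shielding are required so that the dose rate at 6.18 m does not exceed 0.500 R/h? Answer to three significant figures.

2.39 half-value layers

At 6.18 m, distance alone gives 97.9 × (1.01/6.18)² = 97.9 × 0.02671 = 2.615 R/h.
Further attenuation needed: 2.615/0.500 = 5.230.
n = log₂(5.230) = 2.387 half-value layers.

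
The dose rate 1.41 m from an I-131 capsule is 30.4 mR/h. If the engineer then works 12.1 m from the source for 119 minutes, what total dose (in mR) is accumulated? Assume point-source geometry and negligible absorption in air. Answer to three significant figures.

0.819 mR

Using I₁d₁² = I₂d₂², rate at 12.1 m:
30.4 × (1.41/12.1)² = 30.4 × 0.01358 = 0.4128 mR/h.
Dose = rate × time = 0.4128 mR/h × 1.983 h = 0.8186 mR.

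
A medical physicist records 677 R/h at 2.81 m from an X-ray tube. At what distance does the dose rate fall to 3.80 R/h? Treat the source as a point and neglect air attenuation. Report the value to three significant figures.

Since intensity falls as 1/r², d₂ = d₁·√(I₁/I₂).
I₁/I₂ = 677/3.80 = 178.2, so d₂ = 2.81 × √178.2 = 37.51 m.

37.5 m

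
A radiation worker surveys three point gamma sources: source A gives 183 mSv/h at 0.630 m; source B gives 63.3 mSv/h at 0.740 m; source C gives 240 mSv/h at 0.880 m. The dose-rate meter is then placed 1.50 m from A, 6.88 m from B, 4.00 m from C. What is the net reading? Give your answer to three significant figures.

By superposition, sum each source's inverse-square contribution:
A: 183 × (0.630/1.50)² = 32.28 mSv/h
B: 63.3 × (0.740/6.88)² = 0.7323 mSv/h
C: 240 × (0.880/4.00)² = 11.62 mSv/h
Total = 32.28 + 0.7323 + 11.62 = 44.63 mSv/h.

44.6 mSv/h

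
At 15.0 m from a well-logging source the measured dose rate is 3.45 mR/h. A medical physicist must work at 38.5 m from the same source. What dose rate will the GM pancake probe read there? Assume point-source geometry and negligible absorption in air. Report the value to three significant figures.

Intensity scales as (d₁/d₂)², so scaling from 15.0 m to 38.5 m:
3.45 × (15.0/38.5)² = 3.45 × 0.1518 = 0.5237 mR/h.

0.524 mR/h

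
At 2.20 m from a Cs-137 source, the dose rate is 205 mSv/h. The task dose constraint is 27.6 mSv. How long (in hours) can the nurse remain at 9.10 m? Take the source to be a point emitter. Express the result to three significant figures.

By the inverse-square law, rate at 9.10 m:
(2.20/9.10)² = 0.05845, so 205 × 0.05845 = 11.98 mSv/h.
Stay time = 27.6 mSv ÷ 11.98 mSv/h = 2.304 h.

2.30 h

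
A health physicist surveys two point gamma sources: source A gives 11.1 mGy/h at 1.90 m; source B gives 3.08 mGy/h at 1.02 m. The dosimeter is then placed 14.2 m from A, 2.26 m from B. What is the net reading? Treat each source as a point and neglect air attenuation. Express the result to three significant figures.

By superposition, sum each source's inverse-square contribution:
A: 11.1 × (1.90/14.2)² = 0.1987 mGy/h
B: 3.08 × (1.02/2.26)² = 0.6274 mGy/h
Total = 0.1987 + 0.6274 = 0.8261 mGy/h.

0.826 mGy/h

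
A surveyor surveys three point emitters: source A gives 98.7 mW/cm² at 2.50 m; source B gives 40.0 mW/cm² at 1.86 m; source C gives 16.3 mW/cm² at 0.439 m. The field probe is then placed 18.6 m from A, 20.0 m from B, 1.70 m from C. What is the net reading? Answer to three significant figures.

3.22 mW/cm²

By superposition, sum each source's inverse-square contribution:
A: 98.7 × (2.50/18.6)² = 1.783 mW/cm²
B: 40.0 × (1.86/20.0)² = 0.3460 mW/cm²
C: 16.3 × (0.439/1.70)² = 1.087 mW/cm²
Total = 1.783 + 0.3460 + 1.087 = 3.216 mW/cm².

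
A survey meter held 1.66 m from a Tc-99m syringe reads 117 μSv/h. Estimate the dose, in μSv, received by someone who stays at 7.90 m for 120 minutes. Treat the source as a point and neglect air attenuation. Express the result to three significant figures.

Using I₁d₁² = I₂d₂², rate at 7.90 m:
117 × (1.66/7.90)² = 117 × 0.04415 = 5.166 μSv/h.
Dose = rate × time = 5.166 μSv/h × 2.000 h = 10.33 μSv.

10.3 μSv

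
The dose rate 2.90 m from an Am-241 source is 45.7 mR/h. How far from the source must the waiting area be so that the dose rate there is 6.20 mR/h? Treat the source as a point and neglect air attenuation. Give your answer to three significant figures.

7.87 m

By the inverse-square law, d₂ = d₁·√(I₁/I₂).
I₁/I₂ = 45.7/6.20 = 7.371, so d₂ = 2.90 × √7.371 = 7.873 m.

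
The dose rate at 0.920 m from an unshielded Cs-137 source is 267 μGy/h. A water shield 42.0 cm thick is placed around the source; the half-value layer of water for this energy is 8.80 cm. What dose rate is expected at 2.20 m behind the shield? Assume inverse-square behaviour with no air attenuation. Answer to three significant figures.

1.71 μGy/h

Distance alone: 267 × (0.920/2.20)² = 267 × 0.1749 = 46.70 μGy/h.
Shield: 42.0/8.80 = 4.773 half-value layers → attenuation 2^(−4.773) = 0.03657.
Combined: 46.70 × 0.03657 = 1.708 μGy/h.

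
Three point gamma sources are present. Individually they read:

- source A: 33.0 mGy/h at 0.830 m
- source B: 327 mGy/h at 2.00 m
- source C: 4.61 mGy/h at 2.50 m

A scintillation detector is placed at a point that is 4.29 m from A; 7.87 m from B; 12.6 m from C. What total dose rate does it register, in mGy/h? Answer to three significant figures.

By superposition, sum each source's inverse-square contribution:
A: 33.0 × (0.830/4.29)² = 1.235 mGy/h
B: 327 × (2.00/7.87)² = 21.12 mGy/h
C: 4.61 × (2.50/12.6)² = 0.1815 mGy/h
Total = 1.235 + 21.12 + 0.1815 = 22.54 mGy/h.

22.5 mGy/h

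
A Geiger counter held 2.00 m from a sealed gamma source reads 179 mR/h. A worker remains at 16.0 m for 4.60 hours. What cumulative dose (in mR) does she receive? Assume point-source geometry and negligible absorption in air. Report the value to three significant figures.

Applying the 1/r² law, rate at 16.0 m:
(2.00/16.0)² = 0.01562, so 179 × 0.01562 = 2.796 mR/h.
Dose = rate × time = 2.796 mR/h × 4.600 h = 12.86 mR.

12.9 mR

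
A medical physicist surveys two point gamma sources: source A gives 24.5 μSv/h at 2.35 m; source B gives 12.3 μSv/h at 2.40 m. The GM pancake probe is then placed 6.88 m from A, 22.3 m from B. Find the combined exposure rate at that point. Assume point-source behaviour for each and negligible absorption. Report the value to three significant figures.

3.00 μSv/h

Each source contributes Iᵢ·(dᵢ/rᵢ)²; contributions add.
A: 24.5 × (2.35/6.88)² = 2.858 μSv/h
B: 12.3 × (2.40/22.3)² = 0.1425 μSv/h
Total = 2.858 + 0.1425 = 3.001 μSv/h.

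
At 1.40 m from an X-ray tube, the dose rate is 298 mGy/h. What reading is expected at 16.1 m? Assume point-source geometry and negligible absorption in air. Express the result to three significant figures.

Using I₁d₁² = I₂d₂², the rate at 16.1 m is
(1.40/16.1)² = 0.007561, so 298 × 0.007561 = 2.253 mGy/h.

2.25 mGy/h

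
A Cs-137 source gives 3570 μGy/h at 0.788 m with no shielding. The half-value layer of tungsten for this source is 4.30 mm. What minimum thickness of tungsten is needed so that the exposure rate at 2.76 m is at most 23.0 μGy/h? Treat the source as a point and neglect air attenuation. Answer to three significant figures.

At 2.76 m, distance alone gives (0.788/2.76)² = 0.08151, so 3570 × 0.08151 = 291.0 μGy/h.
Further attenuation needed: 291.0/23.0 = 12.65.
n = log₂(12.65) = 3.661 half-value layers.
Thickness = 3.661 × 4.30 mm = 15.74 mm.

15.7 mm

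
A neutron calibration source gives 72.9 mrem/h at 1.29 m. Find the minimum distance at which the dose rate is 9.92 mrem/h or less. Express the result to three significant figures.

Using I₁d₁² = I₂d₂², d₂ = d₁·√(I₁/I₂).
I₁/I₂ = 72.9/9.92 = 7.349, so d₂ = 1.29 × √7.349 = 3.497 m.

3.50 m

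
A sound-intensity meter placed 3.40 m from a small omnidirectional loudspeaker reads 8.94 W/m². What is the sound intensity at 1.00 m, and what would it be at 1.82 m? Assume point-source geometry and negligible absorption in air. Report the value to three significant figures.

Using I₁d₁² = I₂d₂²,
At 1.00 m: (3.40/1.00)² = 11.56, so 8.94 × 11.56 = 103.3 W/m²
At 1.82 m: (1.00/1.82)² = 0.3019, so 103.3 × 0.3019 = 31.19 W/m².

103 W/m²; 31.2 W/m²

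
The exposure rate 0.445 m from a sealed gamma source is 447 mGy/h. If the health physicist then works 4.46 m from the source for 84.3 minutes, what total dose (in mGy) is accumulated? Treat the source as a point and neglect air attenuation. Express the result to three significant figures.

By the inverse-square law, rate at 4.46 m:
(0.445/4.46)² = 0.009955, so 447 × 0.009955 = 4.450 mGy/h.
Dose = rate × time = 4.450 mGy/h × 1.405 h = 6.252 mGy.

6.25 mGy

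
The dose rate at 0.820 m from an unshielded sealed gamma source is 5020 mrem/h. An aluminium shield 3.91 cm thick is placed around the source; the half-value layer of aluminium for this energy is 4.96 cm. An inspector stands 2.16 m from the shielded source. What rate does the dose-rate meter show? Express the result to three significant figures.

Distance alone: (0.820/2.16)² = 0.1441, so 5020 × 0.1441 = 723.4 mrem/h.
Shield: 3.91/4.96 = 0.7883 half-value layers → attenuation 2^(−0.7883) = 0.5790.
Combined: 723.4 × 0.5790 = 418.8 mrem/h.

419 mrem/h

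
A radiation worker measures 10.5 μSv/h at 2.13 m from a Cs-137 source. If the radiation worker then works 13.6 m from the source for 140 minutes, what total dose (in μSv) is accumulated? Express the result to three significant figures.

Since intensity falls as 1/r², rate at 13.6 m:
(2.13/13.6)² = 0.02453, so 10.5 × 0.02453 = 0.2576 μSv/h.
Dose = rate × time = 0.2576 μSv/h × 2.333 h = 0.6010 μSv.

0.601 μSv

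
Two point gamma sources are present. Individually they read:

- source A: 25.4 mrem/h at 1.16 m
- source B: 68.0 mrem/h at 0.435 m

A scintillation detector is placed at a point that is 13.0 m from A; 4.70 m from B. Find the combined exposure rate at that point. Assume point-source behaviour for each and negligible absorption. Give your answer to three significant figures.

Each source contributes Iᵢ·(dᵢ/rᵢ)²; contributions add.
A: 25.4 × (1.16/13.0)² = 0.2022 mrem/h
B: 68.0 × (0.435/4.70)² = 0.5825 mrem/h
Total = 0.2022 + 0.5825 = 0.7847 mrem/h.

0.785 mrem/h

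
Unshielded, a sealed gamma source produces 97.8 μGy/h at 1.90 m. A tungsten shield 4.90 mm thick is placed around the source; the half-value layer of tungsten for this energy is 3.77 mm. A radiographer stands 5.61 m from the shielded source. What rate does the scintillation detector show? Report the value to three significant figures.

Distance alone: (1.90/5.61)² = 0.1147, so 97.8 × 0.1147 = 11.22 μGy/h.
Shield: 4.90/3.77 = 1.300 half-value layers → attenuation 2^(−1.300) = 0.4061.
Combined: 11.22 × 0.4061 = 4.556 μGy/h.

4.56 μGy/h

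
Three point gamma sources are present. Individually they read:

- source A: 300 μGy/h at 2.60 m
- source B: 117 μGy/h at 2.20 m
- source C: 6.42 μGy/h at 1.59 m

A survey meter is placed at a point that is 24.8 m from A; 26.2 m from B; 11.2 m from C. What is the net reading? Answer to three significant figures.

By superposition, sum each source's inverse-square contribution:
A: 300 × (2.60/24.8)² = 3.297 μGy/h
B: 117 × (2.20/26.2)² = 0.8250 μGy/h
C: 6.42 × (1.59/11.2)² = 0.1294 μGy/h
Total = 3.297 + 0.8250 + 0.1294 = 4.251 μGy/h.

4.25 μGy/h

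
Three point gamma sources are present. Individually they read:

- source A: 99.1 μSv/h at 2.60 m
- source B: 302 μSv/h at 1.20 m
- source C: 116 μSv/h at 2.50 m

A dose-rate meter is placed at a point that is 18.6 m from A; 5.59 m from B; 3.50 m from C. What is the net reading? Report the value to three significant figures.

By superposition, sum each source's inverse-square contribution:
A: 99.1 × (2.60/18.6)² = 1.936 μSv/h
B: 302 × (1.20/5.59)² = 13.92 μSv/h
C: 116 × (2.50/3.50)² = 59.18 μSv/h
Total = 1.936 + 13.92 + 59.18 = 75.04 μSv/h.

75.0 μSv/h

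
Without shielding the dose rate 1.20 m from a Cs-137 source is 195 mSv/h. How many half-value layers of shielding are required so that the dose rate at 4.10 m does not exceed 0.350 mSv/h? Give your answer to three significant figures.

5.58 half-value layers

At 4.10 m, distance alone gives (1.20/4.10)² = 0.08566, so 195 × 0.08566 = 16.70 mSv/h.
Further attenuation needed: 16.70/0.350 = 47.71.
n = log₂(47.71) = 5.576 half-value layers.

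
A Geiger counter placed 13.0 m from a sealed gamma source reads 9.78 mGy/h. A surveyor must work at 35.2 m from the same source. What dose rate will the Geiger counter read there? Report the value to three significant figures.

1.33 mGy/h

Since intensity falls as 1/r², scaling from 13.0 m to 35.2 m:
9.78 × (13.0/35.2)² = 9.78 × 0.1364 = 1.334 mGy/h.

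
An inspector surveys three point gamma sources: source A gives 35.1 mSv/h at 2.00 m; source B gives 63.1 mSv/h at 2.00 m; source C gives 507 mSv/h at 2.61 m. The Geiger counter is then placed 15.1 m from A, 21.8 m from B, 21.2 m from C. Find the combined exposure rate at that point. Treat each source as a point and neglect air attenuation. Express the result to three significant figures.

Each source contributes Iᵢ·(dᵢ/rᵢ)²; contributions add.
A: 35.1 × (2.00/15.1)² = 0.6158 mSv/h
B: 63.1 × (2.00/21.8)² = 0.5311 mSv/h
C: 507 × (2.61/21.2)² = 7.685 mSv/h
Total = 0.6158 + 0.5311 + 7.685 = 8.832 mSv/h.

8.83 mSv/h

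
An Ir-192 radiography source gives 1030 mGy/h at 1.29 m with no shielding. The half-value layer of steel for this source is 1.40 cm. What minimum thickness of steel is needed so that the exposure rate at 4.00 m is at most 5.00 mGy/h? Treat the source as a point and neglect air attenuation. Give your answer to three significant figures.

6.19 cm

At 4.00 m, distance alone gives 1030 × (1.29/4.00)² = 1030 × 0.1040 = 107.1 mGy/h.
Further attenuation needed: 107.1/5.00 = 21.42.
n = log₂(21.42) = 4.421 half-value layers.
Thickness = 4.421 × 1.40 cm = 6.189 cm.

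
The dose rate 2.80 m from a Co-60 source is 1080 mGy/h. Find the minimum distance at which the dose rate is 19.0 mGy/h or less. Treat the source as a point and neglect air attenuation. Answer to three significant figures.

21.1 m

Intensity scales as (d₁/d₂)², so d₂ = d₁·√(I₁/I₂).
I₁/I₂ = 1080/19.0 = 56.84, so d₂ = 2.80 × √56.84 = 21.11 m.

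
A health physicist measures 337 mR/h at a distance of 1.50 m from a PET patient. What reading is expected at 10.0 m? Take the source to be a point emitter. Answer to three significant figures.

7.58 mR/h

Applying the 1/r² law, the rate at 10.0 m is
337 × (1.50/10.0)² = 337 × 0.02250 = 7.582 mR/h.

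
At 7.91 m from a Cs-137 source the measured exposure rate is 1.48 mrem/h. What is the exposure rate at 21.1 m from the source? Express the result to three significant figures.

0.208 mrem/h

By the inverse-square law, scaling from 7.91 m to 21.1 m:
1.48 × (7.91/21.1)² = 1.48 × 0.1405 = 0.2079 mrem/h.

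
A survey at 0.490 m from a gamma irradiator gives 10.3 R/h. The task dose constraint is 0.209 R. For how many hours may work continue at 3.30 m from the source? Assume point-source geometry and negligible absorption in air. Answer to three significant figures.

Using I₁d₁² = I₂d₂², rate at 3.30 m:
10.3 × (0.490/3.30)² = 10.3 × 0.02205 = 0.2271 R/h.
Stay time = 0.209 R ÷ 0.2271 R/h = 0.9203 h.

0.920 h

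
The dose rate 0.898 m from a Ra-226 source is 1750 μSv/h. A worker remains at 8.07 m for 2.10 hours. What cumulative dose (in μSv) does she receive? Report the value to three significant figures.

45.5 μSv

Since intensity falls as 1/r², rate at 8.07 m:
1750 × (0.898/8.07)² = 1750 × 0.01238 = 21.66 μSv/h.
Dose = rate × time = 21.66 μSv/h × 2.100 h = 45.49 μSv.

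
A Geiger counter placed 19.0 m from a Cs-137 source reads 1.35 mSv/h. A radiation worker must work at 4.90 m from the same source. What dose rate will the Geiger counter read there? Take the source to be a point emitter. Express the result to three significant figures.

20.3 mSv/h

Applying the 1/r² law, scaling from 19.0 m to 4.90 m:
1.35 × (19.0/4.90)² = 1.35 × 15.04 = 20.30 mSv/h.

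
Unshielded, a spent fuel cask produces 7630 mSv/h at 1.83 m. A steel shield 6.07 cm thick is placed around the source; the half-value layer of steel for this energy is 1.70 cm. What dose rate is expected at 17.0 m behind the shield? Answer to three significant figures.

7.44 mSv/h

Distance alone: 7630 × (1.83/17.0)² = 7630 × 0.01159 = 88.43 mSv/h.
Shield: 6.07/1.70 = 3.571 half-value layers → attenuation 2^(−3.571) = 0.08414.
Combined: 88.43 × 0.08414 = 7.441 mSv/h.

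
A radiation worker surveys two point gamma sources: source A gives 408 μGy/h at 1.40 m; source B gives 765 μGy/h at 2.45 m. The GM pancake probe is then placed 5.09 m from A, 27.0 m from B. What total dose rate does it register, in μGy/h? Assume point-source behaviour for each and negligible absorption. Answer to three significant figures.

37.2 μGy/h

By superposition, sum each source's inverse-square contribution:
A: 408 × (1.40/5.09)² = 30.87 μGy/h
B: 765 × (2.45/27.0)² = 6.299 μGy/h
Total = 30.87 + 6.299 = 37.17 μGy/h.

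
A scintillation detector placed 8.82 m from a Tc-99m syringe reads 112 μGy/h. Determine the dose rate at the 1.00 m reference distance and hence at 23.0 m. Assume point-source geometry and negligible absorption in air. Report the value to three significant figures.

8710 μGy/h; 16.5 μGy/h

Since intensity falls as 1/r²,
At 1.00 m: (8.82/1.00)² = 77.79, so 112 × 77.79 = 8712 μGy/h
At 23.0 m: 8712 × (1.00/23.0)² = 8712 × 0.001890 = 16.47 μGy/h.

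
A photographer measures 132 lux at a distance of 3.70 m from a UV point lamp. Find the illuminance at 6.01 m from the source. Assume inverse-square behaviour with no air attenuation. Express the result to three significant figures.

50.0 lux

Applying the 1/r² law, the rate at 6.01 m is
132 × (3.70/6.01)² = 132 × 0.3790 = 50.03 lux.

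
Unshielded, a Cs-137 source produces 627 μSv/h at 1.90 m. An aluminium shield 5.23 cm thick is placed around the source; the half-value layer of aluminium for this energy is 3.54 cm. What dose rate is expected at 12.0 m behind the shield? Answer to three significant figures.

Distance alone: 627 × (1.90/12.0)² = 627 × 0.02507 = 15.72 μSv/h.
Shield: 5.23/3.54 = 1.477 half-value layers → attenuation 2^(−1.477) = 0.3592.
Combined: 15.72 × 0.3592 = 5.647 μSv/h.

5.65 μSv/h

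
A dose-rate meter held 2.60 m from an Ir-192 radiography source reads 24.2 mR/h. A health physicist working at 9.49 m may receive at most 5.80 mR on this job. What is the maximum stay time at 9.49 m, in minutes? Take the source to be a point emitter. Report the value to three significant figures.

192 min

Intensity scales as (d₁/d₂)², so rate at 9.49 m:
24.2 × (2.60/9.49)² = 24.2 × 0.07506 = 1.816 mR/h.
Stay time = 5.80 mR ÷ 1.816 mR/h = 3.194 h = 191.6 min.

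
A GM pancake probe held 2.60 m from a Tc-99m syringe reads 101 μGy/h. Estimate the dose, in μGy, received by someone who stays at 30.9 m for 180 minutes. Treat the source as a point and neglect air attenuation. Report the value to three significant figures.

Applying the 1/r² law, rate at 30.9 m:
(2.60/30.9)² = 0.007080, so 101 × 0.007080 = 0.7151 μGy/h.
Dose = rate × time = 0.7151 μGy/h × 3.000 h = 2.145 μGy.

2.15 μGy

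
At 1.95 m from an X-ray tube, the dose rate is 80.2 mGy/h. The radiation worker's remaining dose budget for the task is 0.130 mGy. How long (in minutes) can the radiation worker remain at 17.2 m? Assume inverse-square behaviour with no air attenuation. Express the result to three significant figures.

Applying the 1/r² law, rate at 17.2 m:
(1.95/17.2)² = 0.01285, so 80.2 × 0.01285 = 1.031 mGy/h.
Stay time = 0.130 mGy ÷ 1.031 mGy/h = 0.1261 h = 7.566 min.

7.57 min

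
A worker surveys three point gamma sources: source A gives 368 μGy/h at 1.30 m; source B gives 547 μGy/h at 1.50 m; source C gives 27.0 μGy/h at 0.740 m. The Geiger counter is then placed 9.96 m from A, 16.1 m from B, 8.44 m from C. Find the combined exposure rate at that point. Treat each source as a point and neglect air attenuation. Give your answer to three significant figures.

By superposition, sum each source's inverse-square contribution:
A: 368 × (1.30/9.96)² = 6.269 μGy/h
B: 547 × (1.50/16.1)² = 4.748 μGy/h
C: 27.0 × (0.740/8.44)² = 0.2076 μGy/h
Total = 6.269 + 4.748 + 0.2076 = 11.22 μGy/h.

11.2 μGy/h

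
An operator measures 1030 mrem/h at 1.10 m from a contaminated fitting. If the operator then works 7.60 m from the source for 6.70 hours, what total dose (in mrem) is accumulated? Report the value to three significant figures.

145 mrem

By the inverse-square law, rate at 7.60 m:
(1.10/7.60)² = 0.02095, so 1030 × 0.02095 = 21.58 mrem/h.
Dose = rate × time = 21.58 mrem/h × 6.700 h = 144.6 mrem.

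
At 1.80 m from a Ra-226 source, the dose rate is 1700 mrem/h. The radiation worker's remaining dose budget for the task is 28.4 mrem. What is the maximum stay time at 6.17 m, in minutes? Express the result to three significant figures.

11.8 min

Using I₁d₁² = I₂d₂², rate at 6.17 m:
1700 × (1.80/6.17)² = 1700 × 0.08511 = 144.7 mrem/h.
Stay time = 28.4 mrem ÷ 144.7 mrem/h = 0.1963 h = 11.78 min.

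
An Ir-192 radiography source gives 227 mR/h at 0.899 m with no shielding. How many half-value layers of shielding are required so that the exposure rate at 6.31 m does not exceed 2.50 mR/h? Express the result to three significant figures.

At 6.31 m, distance alone gives (0.899/6.31)² = 0.02030, so 227 × 0.02030 = 4.608 mR/h.
Further attenuation needed: 4.608/2.50 = 1.843.
n = log₂(1.843) = 0.8821 half-value layers.

0.882 half-value layers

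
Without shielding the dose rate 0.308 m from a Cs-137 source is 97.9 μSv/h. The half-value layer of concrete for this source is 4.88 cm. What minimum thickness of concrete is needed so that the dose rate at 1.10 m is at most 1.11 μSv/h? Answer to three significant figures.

At 1.10 m, distance alone gives (0.308/1.10)² = 0.07840, so 97.9 × 0.07840 = 7.675 μSv/h.
Further attenuation needed: 7.675/1.11 = 6.914.
n = log₂(6.914) = 2.790 half-value layers.
Thickness = 2.790 × 4.88 cm = 13.62 cm.

13.6 cm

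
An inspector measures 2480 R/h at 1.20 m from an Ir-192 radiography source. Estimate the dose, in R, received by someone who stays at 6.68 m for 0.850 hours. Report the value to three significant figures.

Applying the 1/r² law, rate at 6.68 m:
2480 × (1.20/6.68)² = 2480 × 0.03227 = 80.03 R/h.
Dose = rate × time = 80.03 R/h × 0.8500 h = 68.03 R.

68.0 R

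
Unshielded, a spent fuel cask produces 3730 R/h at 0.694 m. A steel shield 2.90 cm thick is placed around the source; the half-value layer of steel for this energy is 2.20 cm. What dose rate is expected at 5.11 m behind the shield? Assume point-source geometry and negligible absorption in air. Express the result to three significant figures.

27.6 R/h

Distance alone: 3730 × (0.694/5.11)² = 3730 × 0.01844 = 68.78 R/h.
Shield: 2.90/2.20 = 1.318 half-value layers → attenuation 2^(−1.318) = 0.4011.
Combined: 68.78 × 0.4011 = 27.59 R/h.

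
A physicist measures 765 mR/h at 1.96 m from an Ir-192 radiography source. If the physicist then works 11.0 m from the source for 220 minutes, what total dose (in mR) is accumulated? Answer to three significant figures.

89.1 mR

By the inverse-square law, rate at 11.0 m:
765 × (1.96/11.0)² = 765 × 0.03175 = 24.29 mR/h.
Dose = rate × time = 24.29 mR/h × 3.667 h = 89.07 mR.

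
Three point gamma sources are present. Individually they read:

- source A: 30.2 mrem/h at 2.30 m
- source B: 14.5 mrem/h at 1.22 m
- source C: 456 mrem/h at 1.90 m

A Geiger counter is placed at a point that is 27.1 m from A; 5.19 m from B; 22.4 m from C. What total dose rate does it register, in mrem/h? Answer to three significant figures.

Each source contributes Iᵢ·(dᵢ/rᵢ)²; contributions add.
A: 30.2 × (2.30/27.1)² = 0.2175 mrem/h
B: 14.5 × (1.22/5.19)² = 0.8012 mrem/h
C: 456 × (1.90/22.4)² = 3.281 mrem/h
Total = 0.2175 + 0.8012 + 3.281 = 4.300 mrem/h.

4.30 mrem/h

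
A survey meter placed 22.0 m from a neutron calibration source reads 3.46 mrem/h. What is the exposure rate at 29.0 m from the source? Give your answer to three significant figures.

1.99 mrem/h

Intensity scales as (d₁/d₂)², so scaling from 22.0 m to 29.0 m:
3.46 × (22.0/29.0)² = 3.46 × 0.5755 = 1.991 mrem/h.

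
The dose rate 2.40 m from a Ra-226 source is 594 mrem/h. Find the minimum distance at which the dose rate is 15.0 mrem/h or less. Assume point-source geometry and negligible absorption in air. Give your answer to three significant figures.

15.1 m

Intensity scales as (d₁/d₂)², so d₂ = d₁·√(I₁/I₂).
I₁/I₂ = 594/15.0 = 39.60, so d₂ = 2.40 × √39.60 = 15.10 m.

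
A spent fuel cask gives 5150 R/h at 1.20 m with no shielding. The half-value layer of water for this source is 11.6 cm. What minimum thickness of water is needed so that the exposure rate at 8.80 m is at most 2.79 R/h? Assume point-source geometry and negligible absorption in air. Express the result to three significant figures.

59.2 cm

At 8.80 m, distance alone gives (1.20/8.80)² = 0.01860, so 5150 × 0.01860 = 95.79 R/h.
Further attenuation needed: 95.79/2.79 = 34.33.
n = log₂(34.33) = 5.101 half-value layers.
Thickness = 5.101 × 11.6 cm = 59.17 cm.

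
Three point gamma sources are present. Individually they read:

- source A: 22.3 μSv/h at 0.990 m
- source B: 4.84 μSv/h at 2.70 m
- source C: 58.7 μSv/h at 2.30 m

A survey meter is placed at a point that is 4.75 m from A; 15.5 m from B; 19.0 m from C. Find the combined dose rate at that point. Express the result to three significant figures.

Each source contributes Iᵢ·(dᵢ/rᵢ)²; contributions add.
A: 22.3 × (0.990/4.75)² = 0.9687 μSv/h
B: 4.84 × (2.70/15.5)² = 0.1469 μSv/h
C: 58.7 × (2.30/19.0)² = 0.8602 μSv/h
Total = 0.9687 + 0.1469 + 0.8602 = 1.976 μSv/h.

1.98 μSv/h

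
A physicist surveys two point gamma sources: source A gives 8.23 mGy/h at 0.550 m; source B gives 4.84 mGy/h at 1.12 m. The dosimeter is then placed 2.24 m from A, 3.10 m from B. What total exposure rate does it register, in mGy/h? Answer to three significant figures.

By superposition, sum each source's inverse-square contribution:
A: 8.23 × (0.550/2.24)² = 0.4962 mGy/h
B: 4.84 × (1.12/3.10)² = 0.6318 mGy/h
Total = 0.4962 + 0.6318 = 1.128 mGy/h.

1.13 mGy/h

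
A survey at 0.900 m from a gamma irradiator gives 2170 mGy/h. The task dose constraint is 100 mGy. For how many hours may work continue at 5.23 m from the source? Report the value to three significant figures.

By the inverse-square law, rate at 5.23 m:
2170 × (0.900/5.23)² = 2170 × 0.02961 = 64.25 mGy/h.
Stay time = 100 mGy ÷ 64.25 mGy/h = 1.556 h.

1.56 h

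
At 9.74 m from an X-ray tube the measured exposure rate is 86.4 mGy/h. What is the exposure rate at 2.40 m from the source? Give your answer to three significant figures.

Applying the 1/r² law, scaling from 9.74 m to 2.40 m:
(9.74/2.40)² = 16.47, so 86.4 × 16.47 = 1423 mGy/h.

1420 mGy/h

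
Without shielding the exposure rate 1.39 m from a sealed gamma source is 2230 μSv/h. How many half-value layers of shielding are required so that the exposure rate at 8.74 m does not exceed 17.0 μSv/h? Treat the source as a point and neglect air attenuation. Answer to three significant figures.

1.73 half-value layers

At 8.74 m, distance alone gives 2230 × (1.39/8.74)² = 2230 × 0.02529 = 56.40 μSv/h.
Further attenuation needed: 56.40/17.0 = 3.318.
n = log₂(3.318) = 1.730 half-value layers.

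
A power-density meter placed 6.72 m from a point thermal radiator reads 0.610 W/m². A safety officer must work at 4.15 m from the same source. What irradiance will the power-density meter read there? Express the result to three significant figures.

Since intensity falls as 1/r², scaling from 6.72 m to 4.15 m:
0.610 × (6.72/4.15)² = 0.610 × 2.622 = 1.599 W/m².

1.60 W/m²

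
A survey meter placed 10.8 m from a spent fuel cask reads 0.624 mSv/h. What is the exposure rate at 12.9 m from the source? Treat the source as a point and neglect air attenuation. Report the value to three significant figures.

0.437 mSv/h

By the inverse-square law, scaling from 10.8 m to 12.9 m:
(10.8/12.9)² = 0.7009, so 0.624 × 0.7009 = 0.4374 mSv/h.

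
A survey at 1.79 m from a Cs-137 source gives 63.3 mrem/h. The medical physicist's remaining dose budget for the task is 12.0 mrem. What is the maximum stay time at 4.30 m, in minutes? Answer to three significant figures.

Intensity scales as (d₁/d₂)², so rate at 4.30 m:
63.3 × (1.79/4.30)² = 63.3 × 0.1733 = 10.97 mrem/h.
Stay time = 12.0 mrem ÷ 10.97 mrem/h = 1.094 h = 65.64 min.

65.6 min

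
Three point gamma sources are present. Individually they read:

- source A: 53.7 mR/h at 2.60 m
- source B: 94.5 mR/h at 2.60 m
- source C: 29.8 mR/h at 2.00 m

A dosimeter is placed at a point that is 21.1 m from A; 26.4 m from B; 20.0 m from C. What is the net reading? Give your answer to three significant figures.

2.03 mR/h

By superposition, sum each source's inverse-square contribution:
A: 53.7 × (2.60/21.1)² = 0.8154 mR/h
B: 94.5 × (2.60/26.4)² = 0.9166 mR/h
C: 29.8 × (2.00/20.0)² = 0.2980 mR/h
Total = 0.8154 + 0.9166 + 0.2980 = 2.030 mR/h.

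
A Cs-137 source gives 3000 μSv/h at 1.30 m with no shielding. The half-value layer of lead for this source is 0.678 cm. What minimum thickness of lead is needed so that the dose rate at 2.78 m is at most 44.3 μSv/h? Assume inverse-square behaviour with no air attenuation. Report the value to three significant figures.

2.64 cm

At 2.78 m, distance alone gives (1.30/2.78)² = 0.2187, so 3000 × 0.2187 = 656.1 μSv/h.
Further attenuation needed: 656.1/44.3 = 14.81.
n = log₂(14.81) = 3.888 half-value layers.
Thickness = 3.888 × 0.678 cm = 2.636 cm.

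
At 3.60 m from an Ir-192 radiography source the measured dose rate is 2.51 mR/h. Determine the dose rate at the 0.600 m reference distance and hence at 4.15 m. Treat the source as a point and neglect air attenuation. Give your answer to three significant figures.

90.4 mR/h; 1.89 mR/h

Using I₁d₁² = I₂d₂²,
At 0.600 m: (3.60/0.600)² = 36.00, so 2.51 × 36.00 = 90.36 mR/h
At 4.15 m: 90.36 × (0.600/4.15)² = 90.36 × 0.02090 = 1.889 mR/h.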